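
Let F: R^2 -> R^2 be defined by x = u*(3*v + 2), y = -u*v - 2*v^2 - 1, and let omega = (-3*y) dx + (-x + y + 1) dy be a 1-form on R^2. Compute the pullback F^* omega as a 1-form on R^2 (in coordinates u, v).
F^* omega = (13*u*v^2 + 8*u*v + 20*v^3 + 12*v^2 + 9*v + 6) du + (13*u^2*v + 2*u^2 + 36*u*v^2 + 8*u*v + 9*u + 8*v^3) dv

Using F^*(f dg) = (f ∘ F) d(g ∘ F), substitute each coordinate x_i by F_i(u, v) in f_i, and replace dx_i by d F_i = (∂F_i/∂u) du + (∂F_i/∂v) dv.
  For the x component: f_1(F) = 3*u*v + 6*v^2 + 3; d F_1 = (3*v + 2) du + (3*u) dv
  For the y component: f_2(F) = -4*u*v - 2*u - 2*v^2; d F_2 = (-v) du + (-u - 4*v) dv
Combining and collecting du, dv coefficients:
  coeff of du: 13*u*v^2 + 8*u*v + 20*v^3 + 12*v^2 + 9*v + 6
  coeff of dv: 13*u^2*v + 2*u^2 + 36*u*v^2 + 8*u*v + 9*u + 8*v^3
F^* omega = (13*u*v^2 + 8*u*v + 20*v^3 + 12*v^2 + 9*v + 6) du + (13*u^2*v + 2*u^2 + 36*u*v^2 + 8*u*v + 9*u + 8*v^3) dv.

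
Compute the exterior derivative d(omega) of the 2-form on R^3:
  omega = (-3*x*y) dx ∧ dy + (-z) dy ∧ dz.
d(omega) = 0

For a 2-form omega = sum_{i<j} g_{ij} dx_i ∧ dx_j, the exterior derivative is
  d(omega) = sum_{i<j} d(g_{ij}) ∧ dx_i ∧ dx_j = sum_{i<j, k} (∂g_{ij}/∂x_k) dx_k ∧ dx_i ∧ dx_j.
Expand each term, using dx_k ∧ dx_i ∧ dx_j = sgn(permutation) dx_{(a)} ∧ dx_{(b)} ∧ dx_{(c)} with (a < b < c) sorted:

Collecting like 3-forms: d(omega) = 0.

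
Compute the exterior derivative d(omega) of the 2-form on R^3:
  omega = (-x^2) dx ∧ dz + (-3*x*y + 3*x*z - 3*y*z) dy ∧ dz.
d(omega) = (-3*y + 3*z) dx ∧ dy ∧ dz

For a 2-form omega = sum_{i<j} g_{ij} dx_i ∧ dx_j, the exterior derivative is
  d(omega) = sum_{i<j} d(g_{ij}) ∧ dx_i ∧ dx_j = sum_{i<j, k} (∂g_{ij}/∂x_k) dx_k ∧ dx_i ∧ dx_j.
Expand each term, using dx_k ∧ dx_i ∧ dx_j = sgn(permutation) dx_{(a)} ∧ dx_{(b)} ∧ dx_{(c)} with (a < b < c) sorted:
  d(-3*x*y + 3*x*z - 3*y*z) includes (∂/∂x)(-3*x*y + 3*x*z - 3*y*z) dx = (-3*y + 3*z) dx, which multiplied by dy ∧ dz gives (-3*y + 3*z) dx ∧ dy ∧ dz
Collecting like 3-forms: d(omega) = (-3*y + 3*z) dx ∧ dy ∧ dz.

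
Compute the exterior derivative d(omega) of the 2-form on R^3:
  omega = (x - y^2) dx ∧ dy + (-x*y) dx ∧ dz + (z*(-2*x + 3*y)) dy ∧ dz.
d(omega) = (x - 2*z) dx ∧ dy ∧ dz

For a 2-form omega = sum_{i<j} g_{ij} dx_i ∧ dx_j, the exterior derivative is
  d(omega) = sum_{i<j} d(g_{ij}) ∧ dx_i ∧ dx_j = sum_{i<j, k} (∂g_{ij}/∂x_k) dx_k ∧ dx_i ∧ dx_j.
Expand each term, using dx_k ∧ dx_i ∧ dx_j = sgn(permutation) dx_{(a)} ∧ dx_{(b)} ∧ dx_{(c)} with (a < b < c) sorted:
  d(-x*y) includes (∂/∂y)(-x*y) dy = (-x) dy, which multiplied by dx ∧ dz gives (x) dx ∧ dy ∧ dz
  d(z*(-2*x + 3*y)) includes (∂/∂x)(z*(-2*x + 3*y)) dx = (-2*z) dx, which multiplied by dy ∧ dz gives (-2*z) dx ∧ dy ∧ dz
Collecting like 3-forms: d(omega) = (x - 2*z) dx ∧ dy ∧ dz.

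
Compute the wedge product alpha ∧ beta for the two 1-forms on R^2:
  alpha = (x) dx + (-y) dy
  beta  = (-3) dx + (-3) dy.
alpha ∧ beta = (-3*x - 3*y) dx ∧ dy

Distribute the wedge, using dx_i ∧ dx_j = -dx_j ∧ dx_i and dx_i ∧ dx_i = 0. For each pair (i, j) with i < j, the coefficient of dx_i ∧ dx_j in alpha ∧ beta is (alpha_i * beta_j - alpha_j * beta_i). Collecting: alpha ∧ beta = (-3*x - 3*y) dx ∧ dy.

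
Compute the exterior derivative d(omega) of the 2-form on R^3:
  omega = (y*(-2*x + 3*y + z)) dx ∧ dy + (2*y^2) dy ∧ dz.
d(omega) = (y) dx ∧ dy ∧ dz

For a 2-form omega = sum_{i<j} g_{ij} dx_i ∧ dx_j, the exterior derivative is
  d(omega) = sum_{i<j} d(g_{ij}) ∧ dx_i ∧ dx_j = sum_{i<j, k} (∂g_{ij}/∂x_k) dx_k ∧ dx_i ∧ dx_j.
Expand each term, using dx_k ∧ dx_i ∧ dx_j = sgn(permutation) dx_{(a)} ∧ dx_{(b)} ∧ dx_{(c)} with (a < b < c) sorted:
  d(y*(-2*x + 3*y + z)) includes (∂/∂z)(y*(-2*x + 3*y + z)) dz = (y) dz, which multiplied by dx ∧ dy gives (y) dx ∧ dy ∧ dz
Collecting like 3-forms: d(omega) = (y) dx ∧ dy ∧ dz.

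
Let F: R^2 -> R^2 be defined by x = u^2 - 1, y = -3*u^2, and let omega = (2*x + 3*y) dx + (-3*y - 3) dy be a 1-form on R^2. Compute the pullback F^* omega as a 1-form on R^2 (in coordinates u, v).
F^* omega = (-68*u^3 + 14*u) du

Using F^*(f dg) = (f ∘ F) d(g ∘ F), substitute each coordinate x_i by F_i(u, v) in f_i, and replace dx_i by d F_i = (∂F_i/∂u) du + (∂F_i/∂v) dv.
  For the x component: f_1(F) = -7*u^2 - 2; d F_1 = (2*u) du + (0) dv
  For the y component: f_2(F) = 9*u^2 - 3; d F_2 = (-6*u) du + (0) dv
Combining and collecting du, dv coefficients:
  coeff of du: -68*u^3 + 14*u
  coeff of dv: 0
F^* omega = (-68*u^3 + 14*u) du.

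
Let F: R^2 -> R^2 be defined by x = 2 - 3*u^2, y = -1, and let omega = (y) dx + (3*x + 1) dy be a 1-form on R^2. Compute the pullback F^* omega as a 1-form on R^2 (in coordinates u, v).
F^* omega = (6*u) du

Using F^*(f dg) = (f ∘ F) d(g ∘ F), substitute each coordinate x_i by F_i(u, v) in f_i, and replace dx_i by d F_i = (∂F_i/∂u) du + (∂F_i/∂v) dv.
  For the x component: f_1(F) = -1; d F_1 = (-6*u) du + (0) dv
  For the y component: f_2(F) = 7 - 9*u^2; d F_2 = (0) du + (0) dv
Combining and collecting du, dv coefficients:
  coeff of du: 6*u
  coeff of dv: 0
F^* omega = (6*u) du.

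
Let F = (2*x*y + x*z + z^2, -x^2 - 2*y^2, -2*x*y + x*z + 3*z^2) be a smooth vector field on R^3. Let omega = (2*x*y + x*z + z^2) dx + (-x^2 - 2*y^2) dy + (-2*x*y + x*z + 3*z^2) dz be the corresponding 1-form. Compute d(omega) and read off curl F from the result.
d(omega) = (-2*x) dy ∧ dz + (x + 2*y + z) dz ∧ dx + (-4*x) dx ∧ dy; curl F = (-2*x, x + 2*y + z, -4*x)

d omega = sum_{i<j} (∂f_j/∂x_i - ∂f_i/∂x_j) dx_i ∧ dx_j. Under the identification (dy ∧ dz, dz ∧ dx, dx ∧ dy) ↔ (e_x, e_y, e_z), the coefficients are exactly the components of curl F. Compute:
  ∂R/∂y - ∂Q/∂z = (-2*x) - (0) = -2*x
  ∂P/∂z - ∂R/∂x = (x + 2*z) - (-2*y + z) = x + 2*y + z
  ∂Q/∂x - ∂P/∂y = (-2*x) - (2*x) = -4*x.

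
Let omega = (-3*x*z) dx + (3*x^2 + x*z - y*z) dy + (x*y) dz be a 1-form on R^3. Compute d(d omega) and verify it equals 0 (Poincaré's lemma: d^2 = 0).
d(d omega) = 0

Step 1: d omega = sum_{i<j} (∂f_j/∂x_i - ∂f_i/∂x_j) dx_i ∧ dx_j:
  coeff of dx ∧ dy: 6*x + z
  coeff of dx ∧ dz: 3*x + y
  coeff of dy ∧ dz: y
Step 2: Apply d again to each 2-form coefficient. The only possible 3-form in R^3 is dx ∧ dy ∧ dz, with coefficient
  ∂(coeff of dy∧dz)/∂x - ∂(coeff of dx∧dz)/∂y + ∂(coeff of dx∧dy)/∂z
  = ∂/∂x (y) - ∂/∂y (3*x + y) + ∂/∂z (6*x + z).
Each of these terms simplifies to sums of mixed partials that cancel in pairs. The result is 0 (by equality of mixed partials for smooth functions — Schwarz / Clairaut).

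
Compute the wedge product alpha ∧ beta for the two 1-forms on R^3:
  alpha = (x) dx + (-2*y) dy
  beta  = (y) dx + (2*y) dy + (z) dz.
alpha ∧ beta = (2*y*(x + y)) dx ∧ dy + (x*z) dx ∧ dz + (-2*y*z) dy ∧ dz

Distribute the wedge, using dx_i ∧ dx_j = -dx_j ∧ dx_i and dx_i ∧ dx_i = 0. For each pair (i, j) with i < j, the coefficient of dx_i ∧ dx_j in alpha ∧ beta is (alpha_i * beta_j - alpha_j * beta_i). Collecting: alpha ∧ beta = (2*y*(x + y)) dx ∧ dy + (x*z) dx ∧ dz + (-2*y*z) dy ∧ dz.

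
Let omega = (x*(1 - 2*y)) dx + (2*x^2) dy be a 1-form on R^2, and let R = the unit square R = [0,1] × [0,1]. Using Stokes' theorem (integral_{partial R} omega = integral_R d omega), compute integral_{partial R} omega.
integral_(partial R) omega = 3

Stokes: integral_partial_R omega = integral_R d omega with d omega = (∂Q/∂x - ∂P/∂y) dx ∧ dy.
  ∂Q/∂x = 4*x
  ∂P/∂y = -2*x
  integrand = ∂Q/∂x - ∂P/∂y = 6*x.
Integrating over R: integral_0^1 integral_0^1 (6*x) dx dy = 3.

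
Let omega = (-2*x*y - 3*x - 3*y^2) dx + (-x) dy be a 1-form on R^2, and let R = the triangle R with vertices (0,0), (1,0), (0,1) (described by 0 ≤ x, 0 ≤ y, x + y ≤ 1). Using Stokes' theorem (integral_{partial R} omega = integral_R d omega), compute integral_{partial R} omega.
integral_(partial R) omega = 5/6

Stokes: integral_partial_R omega = integral_R d omega with d omega = (∂Q/∂x - ∂P/∂y) dx ∧ dy.
  ∂Q/∂x = -1
  ∂P/∂y = -2*x - 6*y
  integrand = ∂Q/∂x - ∂P/∂y = 2*x + 6*y - 1.
Integrating over R: integral_0^1 integral_0^{1-x} (2*x + 6*y - 1) dy dx = 5/6.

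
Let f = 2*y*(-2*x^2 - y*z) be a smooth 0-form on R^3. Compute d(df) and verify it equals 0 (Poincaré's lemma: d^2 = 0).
d(df) = 0

Step 1: df = sum_i (∂f/∂x_i) dx_i = (-8*x*y) dx + (-4*x^2 - 4*y*z) dy + (-2*y^2) dz.
Step 2: Apply d again. Using the 1-form formula, the coefficient of dx ∧ dy in d(df) is ∂^2 f/∂x ∂y - ∂^2 f/∂y ∂x = (-8*x) - (-8*x) = 0 (equality of mixed partials for smooth f).
Similarly for dx ∧ dz and dy ∧ dz — all coefficients vanish. So d(df) = 0.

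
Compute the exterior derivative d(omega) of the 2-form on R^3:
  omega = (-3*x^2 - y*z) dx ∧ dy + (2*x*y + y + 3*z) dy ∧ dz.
d(omega) = (y) dx ∧ dy ∧ dz

For a 2-form omega = sum_{i<j} g_{ij} dx_i ∧ dx_j, the exterior derivative is
  d(omega) = sum_{i<j} d(g_{ij}) ∧ dx_i ∧ dx_j = sum_{i<j, k} (∂g_{ij}/∂x_k) dx_k ∧ dx_i ∧ dx_j.
Expand each term, using dx_k ∧ dx_i ∧ dx_j = sgn(permutation) dx_{(a)} ∧ dx_{(b)} ∧ dx_{(c)} with (a < b < c) sorted:
  d(-3*x^2 - y*z) includes (∂/∂z)(-3*x^2 - y*z) dz = (-y) dz, which multiplied by dx ∧ dy gives (-y) dx ∧ dy ∧ dz
  d(2*x*y + y + 3*z) includes (∂/∂x)(2*x*y + y + 3*z) dx = (2*y) dx, which multiplied by dy ∧ dz gives (2*y) dx ∧ dy ∧ dz
Collecting like 3-forms: d(omega) = (y) dx ∧ dy ∧ dz.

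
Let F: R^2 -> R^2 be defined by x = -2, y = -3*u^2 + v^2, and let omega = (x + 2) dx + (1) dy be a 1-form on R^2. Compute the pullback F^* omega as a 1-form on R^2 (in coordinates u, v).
F^* omega = (-6*u) du + (2*v) dv

Using F^*(f dg) = (f ∘ F) d(g ∘ F), substitute each coordinate x_i by F_i(u, v) in f_i, and replace dx_i by d F_i = (∂F_i/∂u) du + (∂F_i/∂v) dv.
  For the x component: f_1(F) = 0; d F_1 = (0) du + (0) dv
  For the y component: f_2(F) = 1; d F_2 = (-6*u) du + (2*v) dv
Combining and collecting du, dv coefficients:
  coeff of du: -6*u
  coeff of dv: 2*v
F^* omega = (-6*u) du + (2*v) dv.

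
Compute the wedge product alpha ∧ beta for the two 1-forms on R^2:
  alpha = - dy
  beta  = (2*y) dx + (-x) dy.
alpha ∧ beta = (2*y) dx ∧ dy

Distribute the wedge, using dx_i ∧ dx_j = -dx_j ∧ dx_i and dx_i ∧ dx_i = 0. For each pair (i, j) with i < j, the coefficient of dx_i ∧ dx_j in alpha ∧ beta is (alpha_i * beta_j - alpha_j * beta_i). Collecting: alpha ∧ beta = (2*y) dx ∧ dy.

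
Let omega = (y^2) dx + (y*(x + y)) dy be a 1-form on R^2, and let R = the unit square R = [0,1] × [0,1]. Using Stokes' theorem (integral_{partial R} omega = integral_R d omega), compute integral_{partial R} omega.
integral_(partial R) omega = -1/2

Stokes: integral_partial_R omega = integral_R d omega with d omega = (∂Q/∂x - ∂P/∂y) dx ∧ dy.
  ∂Q/∂x = y
  ∂P/∂y = 2*y
  integrand = ∂Q/∂x - ∂P/∂y = -y.
Integrating over R: integral_0^1 integral_0^1 (-y) dx dy = -1/2.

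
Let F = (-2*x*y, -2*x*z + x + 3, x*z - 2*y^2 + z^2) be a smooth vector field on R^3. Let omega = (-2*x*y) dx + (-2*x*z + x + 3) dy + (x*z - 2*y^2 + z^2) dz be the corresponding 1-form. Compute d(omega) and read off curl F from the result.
d(omega) = (2*x - 4*y) dy ∧ dz + (-z) dz ∧ dx + (2*x - 2*z + 1) dx ∧ dy; curl F = (2*x - 4*y, -z, 2*x - 2*z + 1)

d omega = sum_{i<j} (∂f_j/∂x_i - ∂f_i/∂x_j) dx_i ∧ dx_j. Under the identification (dy ∧ dz, dz ∧ dx, dx ∧ dy) ↔ (e_x, e_y, e_z), the coefficients are exactly the components of curl F. Compute:
  ∂R/∂y - ∂Q/∂z = (-4*y) - (-2*x) = 2*x - 4*y
  ∂P/∂z - ∂R/∂x = (0) - (z) = -z
  ∂Q/∂x - ∂P/∂y = (1 - 2*z) - (-2*x) = 2*x - 2*z + 1.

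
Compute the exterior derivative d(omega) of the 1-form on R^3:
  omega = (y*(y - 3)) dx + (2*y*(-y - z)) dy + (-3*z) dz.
d(omega) = (3 - 2*y) dx ∧ dy + (2*y) dy ∧ dz

For a 1-form omega = sum_i f_i dx_i, the exterior derivative is
  d(omega) = sum_{i < j} (∂f_j/∂x_i - ∂f_i/∂x_j) dx_i ∧ dx_j.
  coefficient of dx ∧ dy: ∂f_2/∂x - ∂f_1/∂y = ∂(2*y*(-y - z))/∂x - ∂(y*(y - 3))/∂y = 3 - 2*y
  coefficient of dy ∧ dz: ∂f_3/∂y - ∂f_2/∂z = ∂(-3*z)/∂y - ∂(2*y*(-y - z))/∂z = 2*y
Assembling: d(omega) = (3 - 2*y) dx ∧ dy + (2*y) dy ∧ dz.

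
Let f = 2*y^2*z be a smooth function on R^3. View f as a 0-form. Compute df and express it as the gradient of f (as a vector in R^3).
df = (0) dx + (4*y*z) dy + (2*y^2) dz; grad f = (0, 4*y*z, 2*y^2)

For a 0-form f, d f = (∂f/∂x) dx + (∂f/∂y) dy + (∂f/∂z) dz. The components of the vector representation are exactly the entries of grad f in Cartesian coordinates:
  ∂f/∂x = 0
  ∂f/∂y = 4*y*z
  ∂f/∂z = 2*y^2.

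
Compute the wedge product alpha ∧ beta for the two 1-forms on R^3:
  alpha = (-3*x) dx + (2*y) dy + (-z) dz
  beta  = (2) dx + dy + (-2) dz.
alpha ∧ beta = (-3*x - 4*y) dx ∧ dy + (6*x + 2*z) dx ∧ dz + (-4*y + z) dy ∧ dz

Distribute the wedge, using dx_i ∧ dx_j = -dx_j ∧ dx_i and dx_i ∧ dx_i = 0. For each pair (i, j) with i < j, the coefficient of dx_i ∧ dx_j in alpha ∧ beta is (alpha_i * beta_j - alpha_j * beta_i). Collecting: alpha ∧ beta = (-3*x - 4*y) dx ∧ dy + (6*x + 2*z) dx ∧ dz + (-4*y + z) dy ∧ dz.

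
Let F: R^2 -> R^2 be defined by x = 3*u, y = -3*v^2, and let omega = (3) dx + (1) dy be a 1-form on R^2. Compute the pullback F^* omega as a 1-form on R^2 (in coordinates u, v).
F^* omega = (9) du + (-6*v) dv

Using F^*(f dg) = (f ∘ F) d(g ∘ F), substitute each coordinate x_i by F_i(u, v) in f_i, and replace dx_i by d F_i = (∂F_i/∂u) du + (∂F_i/∂v) dv.
  For the x component: f_1(F) = 3; d F_1 = (3) du + (0) dv
  For the y component: f_2(F) = 1; d F_2 = (0) du + (-6*v) dv
Combining and collecting du, dv coefficients:
  coeff of du: 9
  coeff of dv: -6*v
F^* omega = (9) du + (-6*v) dv.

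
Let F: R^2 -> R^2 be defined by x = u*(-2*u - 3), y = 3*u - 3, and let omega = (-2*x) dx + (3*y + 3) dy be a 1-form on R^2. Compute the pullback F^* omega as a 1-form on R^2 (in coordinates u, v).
F^* omega = (-16*u^3 - 36*u^2 + 9*u - 18) du

Using F^*(f dg) = (f ∘ F) d(g ∘ F), substitute each coordinate x_i by F_i(u, v) in f_i, and replace dx_i by d F_i = (∂F_i/∂u) du + (∂F_i/∂v) dv.
  For the x component: f_1(F) = 2*u*(2*u + 3); d F_1 = (-4*u - 3) du + (0) dv
  For the y component: f_2(F) = 9*u - 6; d F_2 = (3) du + (0) dv
Combining and collecting du, dv coefficients:
  coeff of du: -16*u^3 - 36*u^2 + 9*u - 18
  coeff of dv: 0
F^* omega = (-16*u^3 - 36*u^2 + 9*u - 18) du.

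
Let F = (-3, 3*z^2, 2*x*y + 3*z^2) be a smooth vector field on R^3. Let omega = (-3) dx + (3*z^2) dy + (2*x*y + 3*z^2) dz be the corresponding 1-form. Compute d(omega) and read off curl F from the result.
d(omega) = (2*x - 6*z) dy ∧ dz + (-2*y) dz ∧ dx + (0) dx ∧ dy; curl F = (2*x - 6*z, -2*y, 0)

d omega = sum_{i<j} (∂f_j/∂x_i - ∂f_i/∂x_j) dx_i ∧ dx_j. Under the identification (dy ∧ dz, dz ∧ dx, dx ∧ dy) ↔ (e_x, e_y, e_z), the coefficients are exactly the components of curl F. Compute:
  ∂R/∂y - ∂Q/∂z = (2*x) - (6*z) = 2*x - 6*z
  ∂P/∂z - ∂R/∂x = (0) - (2*y) = -2*y
  ∂Q/∂x - ∂P/∂y = (0) - (0) = 0.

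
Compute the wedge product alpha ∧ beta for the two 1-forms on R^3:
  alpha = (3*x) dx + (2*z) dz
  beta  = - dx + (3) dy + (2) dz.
alpha ∧ beta = (9*x) dx ∧ dy + (6*x + 2*z) dx ∧ dz + (-6*z) dy ∧ dz

Distribute the wedge, using dx_i ∧ dx_j = -dx_j ∧ dx_i and dx_i ∧ dx_i = 0. For each pair (i, j) with i < j, the coefficient of dx_i ∧ dx_j in alpha ∧ beta is (alpha_i * beta_j - alpha_j * beta_i). Collecting: alpha ∧ beta = (9*x) dx ∧ dy + (6*x + 2*z) dx ∧ dz + (-6*z) dy ∧ dz.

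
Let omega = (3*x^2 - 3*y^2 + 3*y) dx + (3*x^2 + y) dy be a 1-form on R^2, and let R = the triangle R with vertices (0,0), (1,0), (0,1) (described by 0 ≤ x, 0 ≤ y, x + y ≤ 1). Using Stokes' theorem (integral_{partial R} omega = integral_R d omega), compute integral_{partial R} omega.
integral_(partial R) omega = 1/2

Stokes: integral_partial_R omega = integral_R d omega with d omega = (∂Q/∂x - ∂P/∂y) dx ∧ dy.
  ∂Q/∂x = 6*x
  ∂P/∂y = 3 - 6*y
  integrand = ∂Q/∂x - ∂P/∂y = 6*x + 6*y - 3.
Integrating over R: integral_0^1 integral_0^{1-x} (6*x + 6*y - 3) dy dx = 1/2.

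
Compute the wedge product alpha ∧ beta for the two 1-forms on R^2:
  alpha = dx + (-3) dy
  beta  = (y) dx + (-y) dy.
alpha ∧ beta = (2*y) dx ∧ dy

Distribute the wedge, using dx_i ∧ dx_j = -dx_j ∧ dx_i and dx_i ∧ dx_i = 0. For each pair (i, j) with i < j, the coefficient of dx_i ∧ dx_j in alpha ∧ beta is (alpha_i * beta_j - alpha_j * beta_i). Collecting: alpha ∧ beta = (2*y) dx ∧ dy.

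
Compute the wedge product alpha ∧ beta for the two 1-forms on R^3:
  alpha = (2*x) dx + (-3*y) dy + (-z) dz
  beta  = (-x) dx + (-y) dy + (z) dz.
alpha ∧ beta = (-5*x*y) dx ∧ dy + (x*z) dx ∧ dz + (-4*y*z) dy ∧ dz

Distribute the wedge, using dx_i ∧ dx_j = -dx_j ∧ dx_i and dx_i ∧ dx_i = 0. For each pair (i, j) with i < j, the coefficient of dx_i ∧ dx_j in alpha ∧ beta is (alpha_i * beta_j - alpha_j * beta_i). Collecting: alpha ∧ beta = (-5*x*y) dx ∧ dy + (x*z) dx ∧ dz + (-4*y*z) dy ∧ dz.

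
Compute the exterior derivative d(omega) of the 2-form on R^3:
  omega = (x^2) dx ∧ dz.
d(omega) = 0

For a 2-form omega = sum_{i<j} g_{ij} dx_i ∧ dx_j, the exterior derivative is
  d(omega) = sum_{i<j} d(g_{ij}) ∧ dx_i ∧ dx_j = sum_{i<j, k} (∂g_{ij}/∂x_k) dx_k ∧ dx_i ∧ dx_j.
Expand each term, using dx_k ∧ dx_i ∧ dx_j = sgn(permutation) dx_{(a)} ∧ dx_{(b)} ∧ dx_{(c)} with (a < b < c) sorted:

Collecting like 3-forms: d(omega) = 0.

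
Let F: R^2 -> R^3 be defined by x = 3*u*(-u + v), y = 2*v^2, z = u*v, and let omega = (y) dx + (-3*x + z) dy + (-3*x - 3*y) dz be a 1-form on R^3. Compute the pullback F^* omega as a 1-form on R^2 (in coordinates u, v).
F^* omega = (3*u*v*(3*u - 7*v)) du + (u*(9*u^2 + 27*u*v - 32*v^2)) dv

Using F^*(f dg) = (f ∘ F) d(g ∘ F), substitute each coordinate x_i by F_i(u, v) in f_i, and replace dx_i by d F_i = (∂F_i/∂u) du + (∂F_i/∂v) dv.
  For the x component: f_1(F) = 2*v^2; d F_1 = (-6*u + 3*v) du + (3*u) dv
  For the y component: f_2(F) = u*(9*u - 8*v); d F_2 = (0) du + (4*v) dv
  For the z component: f_3(F) = 9*u^2 - 9*u*v - 6*v^2; d F_3 = (v) du + (u) dv
Combining and collecting du, dv coefficients:
  coeff of du: 3*u*v*(3*u - 7*v)
  coeff of dv: u*(9*u^2 + 27*u*v - 32*v^2)
F^* omega = (3*u*v*(3*u - 7*v)) du + (u*(9*u^2 + 27*u*v - 32*v^2)) dv.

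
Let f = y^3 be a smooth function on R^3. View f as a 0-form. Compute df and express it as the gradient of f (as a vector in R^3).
df = (0) dx + (3*y^2) dy + (0) dz; grad f = (0, 3*y^2, 0)

For a 0-form f, d f = (∂f/∂x) dx + (∂f/∂y) dy + (∂f/∂z) dz. The components of the vector representation are exactly the entries of grad f in Cartesian coordinates:
  ∂f/∂x = 0
  ∂f/∂y = 3*y^2
  ∂f/∂z = 0.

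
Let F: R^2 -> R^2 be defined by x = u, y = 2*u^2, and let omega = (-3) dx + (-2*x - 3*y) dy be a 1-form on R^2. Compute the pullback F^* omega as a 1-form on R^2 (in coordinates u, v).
F^* omega = (-24*u^3 - 8*u^2 - 3) du

Using F^*(f dg) = (f ∘ F) d(g ∘ F), substitute each coordinate x_i by F_i(u, v) in f_i, and replace dx_i by d F_i = (∂F_i/∂u) du + (∂F_i/∂v) dv.
  For the x component: f_1(F) = -3; d F_1 = (1) du + (0) dv
  For the y component: f_2(F) = 2*u*(-3*u - 1); d F_2 = (4*u) du + (0) dv
Combining and collecting du, dv coefficients:
  coeff of du: -24*u^3 - 8*u^2 - 3
  coeff of dv: 0
F^* omega = (-24*u^3 - 8*u^2 - 3) du.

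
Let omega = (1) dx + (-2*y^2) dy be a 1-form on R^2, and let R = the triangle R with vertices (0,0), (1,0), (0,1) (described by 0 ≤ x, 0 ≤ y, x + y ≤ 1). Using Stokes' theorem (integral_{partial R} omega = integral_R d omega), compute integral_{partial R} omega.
integral_(partial R) omega = 0

Stokes: integral_partial_R omega = integral_R d omega with d omega = (∂Q/∂x - ∂P/∂y) dx ∧ dy.
  ∂Q/∂x = 0
  ∂P/∂y = 0
  integrand = ∂Q/∂x - ∂P/∂y = 0.
Integrating over R: integral_0^1 integral_0^{1-x} (0) dy dx = 0.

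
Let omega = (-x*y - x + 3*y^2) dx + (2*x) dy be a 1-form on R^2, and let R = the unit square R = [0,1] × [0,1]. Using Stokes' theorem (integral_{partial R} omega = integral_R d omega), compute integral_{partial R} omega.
integral_(partial R) omega = -1/2

Stokes: integral_partial_R omega = integral_R d omega with d omega = (∂Q/∂x - ∂P/∂y) dx ∧ dy.
  ∂Q/∂x = 2
  ∂P/∂y = -x + 6*y
  integrand = ∂Q/∂x - ∂P/∂y = x - 6*y + 2.
Integrating over R: integral_0^1 integral_0^1 (x - 6*y + 2) dx dy = -1/2.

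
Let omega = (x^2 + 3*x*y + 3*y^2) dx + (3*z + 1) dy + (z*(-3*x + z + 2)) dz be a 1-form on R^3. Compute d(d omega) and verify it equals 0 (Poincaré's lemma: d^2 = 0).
d(d omega) = 0

Step 1: d omega = sum_{i<j} (∂f_j/∂x_i - ∂f_i/∂x_j) dx_i ∧ dx_j:
  coeff of dx ∧ dy: -3*x - 6*y
  coeff of dx ∧ dz: -3*z
  coeff of dy ∧ dz: -3
Step 2: Apply d again to each 2-form coefficient. The only possible 3-form in R^3 is dx ∧ dy ∧ dz, with coefficient
  ∂(coeff of dy∧dz)/∂x - ∂(coeff of dx∧dz)/∂y + ∂(coeff of dx∧dy)/∂z
  = ∂/∂x (-3) - ∂/∂y (-3*z) + ∂/∂z (-3*x - 6*y).
Each of these terms simplifies to sums of mixed partials that cancel in pairs. The result is 0 (by equality of mixed partials for smooth functions — Schwarz / Clairaut).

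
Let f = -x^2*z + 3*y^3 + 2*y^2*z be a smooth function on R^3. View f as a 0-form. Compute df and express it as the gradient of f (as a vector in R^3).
df = (-2*x*z) dx + (y*(9*y + 4*z)) dy + (-x^2 + 2*y^2) dz; grad f = (-2*x*z, y*(9*y + 4*z), -x^2 + 2*y^2)

For a 0-form f, d f = (∂f/∂x) dx + (∂f/∂y) dy + (∂f/∂z) dz. The components of the vector representation are exactly the entries of grad f in Cartesian coordinates:
  ∂f/∂x = -2*x*z
  ∂f/∂y = y*(9*y + 4*z)
  ∂f/∂z = -x^2 + 2*y^2.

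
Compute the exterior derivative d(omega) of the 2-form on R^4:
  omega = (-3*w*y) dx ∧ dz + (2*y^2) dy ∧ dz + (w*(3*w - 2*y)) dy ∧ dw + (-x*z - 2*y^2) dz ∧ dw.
d(omega) = (3*w) dx ∧ dy ∧ dz + (-3*y - z) dx ∧ dz ∧ dw + (-4*y) dy ∧ dz ∧ dw

For a 2-form omega = sum_{i<j} g_{ij} dx_i ∧ dx_j, the exterior derivative is
  d(omega) = sum_{i<j} d(g_{ij}) ∧ dx_i ∧ dx_j = sum_{i<j, k} (∂g_{ij}/∂x_k) dx_k ∧ dx_i ∧ dx_j.
Expand each term, using dx_k ∧ dx_i ∧ dx_j = sgn(permutation) dx_{(a)} ∧ dx_{(b)} ∧ dx_{(c)} with (a < b < c) sorted:
  d(-3*w*y) includes (∂/∂y)(-3*w*y) dy = (-3*w) dy, which multiplied by dx ∧ dz gives (3*w) dx ∧ dy ∧ dz
  d(-3*w*y) includes (∂/∂w)(-3*w*y) dw = (-3*y) dw, which multiplied by dx ∧ dz gives (-3*y) dx ∧ dz ∧ dw
  d(-x*z - 2*y^2) includes (∂/∂x)(-x*z - 2*y^2) dx = (-z) dx, which multiplied by dz ∧ dw gives (-z) dx ∧ dz ∧ dw
  d(-x*z - 2*y^2) includes (∂/∂y)(-x*z - 2*y^2) dy = (-4*y) dy, which multiplied by dz ∧ dw gives (-4*y) dy ∧ dz ∧ dw
Collecting like 3-forms: d(omega) = (3*w) dx ∧ dy ∧ dz + (-3*y - z) dx ∧ dz ∧ dw + (-4*y) dy ∧ dz ∧ dw.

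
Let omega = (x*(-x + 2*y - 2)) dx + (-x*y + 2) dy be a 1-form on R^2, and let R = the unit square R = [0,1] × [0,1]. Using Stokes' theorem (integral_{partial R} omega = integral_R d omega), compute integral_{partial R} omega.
integral_(partial R) omega = -3/2

Stokes: integral_partial_R omega = integral_R d omega with d omega = (∂Q/∂x - ∂P/∂y) dx ∧ dy.
  ∂Q/∂x = -y
  ∂P/∂y = 2*x
  integrand = ∂Q/∂x - ∂P/∂y = -2*x - y.
Integrating over R: integral_0^1 integral_0^1 (-2*x - y) dx dy = -3/2.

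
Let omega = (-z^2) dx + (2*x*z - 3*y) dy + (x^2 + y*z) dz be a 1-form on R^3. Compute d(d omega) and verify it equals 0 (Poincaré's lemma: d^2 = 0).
d(d omega) = 0

Step 1: d omega = sum_{i<j} (∂f_j/∂x_i - ∂f_i/∂x_j) dx_i ∧ dx_j:
  coeff of dx ∧ dy: 2*z
  coeff of dx ∧ dz: 2*x + 2*z
  coeff of dy ∧ dz: -2*x + z
Step 2: Apply d again to each 2-form coefficient. The only possible 3-form in R^3 is dx ∧ dy ∧ dz, with coefficient
  ∂(coeff of dy∧dz)/∂x - ∂(coeff of dx∧dz)/∂y + ∂(coeff of dx∧dy)/∂z
  = ∂/∂x (-2*x + z) - ∂/∂y (2*x + 2*z) + ∂/∂z (2*z).
Each of these terms simplifies to sums of mixed partials that cancel in pairs. The result is 0 (by equality of mixed partials for smooth functions — Schwarz / Clairaut).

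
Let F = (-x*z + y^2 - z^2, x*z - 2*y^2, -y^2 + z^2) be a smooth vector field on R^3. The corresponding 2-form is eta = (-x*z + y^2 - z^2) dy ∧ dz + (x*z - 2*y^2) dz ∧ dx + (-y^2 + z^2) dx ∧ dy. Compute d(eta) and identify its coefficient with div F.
d(eta) = (-4*y + z) dx ∧ dy ∧ dz; div F = -4*y + z

For a 2-form in R^3 of the form above, applying d gives a 3-form with coefficient ∂P/∂x + ∂Q/∂y + ∂R/∂z:
  ∂P/∂x = -z
  ∂Q/∂y = -4*y
  ∂R/∂z = 2*z
Sum = -4*y + z, which is exactly div F.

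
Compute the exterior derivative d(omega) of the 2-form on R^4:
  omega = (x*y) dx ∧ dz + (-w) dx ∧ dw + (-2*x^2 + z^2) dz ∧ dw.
d(omega) = (-x) dx ∧ dy ∧ dz + (-4*x) dx ∧ dz ∧ dw

For a 2-form omega = sum_{i<j} g_{ij} dx_i ∧ dx_j, the exterior derivative is
  d(omega) = sum_{i<j} d(g_{ij}) ∧ dx_i ∧ dx_j = sum_{i<j, k} (∂g_{ij}/∂x_k) dx_k ∧ dx_i ∧ dx_j.
Expand each term, using dx_k ∧ dx_i ∧ dx_j = sgn(permutation) dx_{(a)} ∧ dx_{(b)} ∧ dx_{(c)} with (a < b < c) sorted:
  d(x*y) includes (∂/∂y)(x*y) dy = (x) dy, which multiplied by dx ∧ dz gives (-x) dx ∧ dy ∧ dz
  d(-2*x^2 + z^2) includes (∂/∂x)(-2*x^2 + z^2) dx = (-4*x) dx, which multiplied by dz ∧ dw gives (-4*x) dx ∧ dz ∧ dw
Collecting like 3-forms: d(omega) = (-x) dx ∧ dy ∧ dz + (-4*x) dx ∧ dz ∧ dw.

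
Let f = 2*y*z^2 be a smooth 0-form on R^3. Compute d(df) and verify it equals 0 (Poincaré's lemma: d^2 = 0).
d(df) = 0

Step 1: df = sum_i (∂f/∂x_i) dx_i = (0) dx + (2*z^2) dy + (4*y*z) dz.
Step 2: Apply d again. Using the 1-form formula, the coefficient of dx ∧ dy in d(df) is ∂^2 f/∂x ∂y - ∂^2 f/∂y ∂x = (0) - (0) = 0 (equality of mixed partials for smooth f).
Similarly for dx ∧ dz and dy ∧ dz — all coefficients vanish. So d(df) = 0.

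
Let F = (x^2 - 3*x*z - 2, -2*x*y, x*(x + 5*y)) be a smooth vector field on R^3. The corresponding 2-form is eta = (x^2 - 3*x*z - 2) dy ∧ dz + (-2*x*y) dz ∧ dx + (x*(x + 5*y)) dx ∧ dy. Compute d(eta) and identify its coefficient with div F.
d(eta) = (-3*z) dx ∧ dy ∧ dz; div F = -3*z

For a 2-form in R^3 of the form above, applying d gives a 3-form with coefficient ∂P/∂x + ∂Q/∂y + ∂R/∂z:
  ∂P/∂x = 2*x - 3*z
  ∂Q/∂y = -2*x
  ∂R/∂z = 0
Sum = -3*z, which is exactly div F.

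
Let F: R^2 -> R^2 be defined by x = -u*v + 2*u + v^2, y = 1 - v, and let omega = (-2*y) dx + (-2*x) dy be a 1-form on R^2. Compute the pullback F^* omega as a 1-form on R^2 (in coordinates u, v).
F^* omega = (-2*v^2 + 6*v - 4) du + (-4*u*v + 6*u + 6*v^2 - 4*v) dv

Using F^*(f dg) = (f ∘ F) d(g ∘ F), substitute each coordinate x_i by F_i(u, v) in f_i, and replace dx_i by d F_i = (∂F_i/∂u) du + (∂F_i/∂v) dv.
  For the x component: f_1(F) = 2*v - 2; d F_1 = (2 - v) du + (-u + 2*v) dv
  For the y component: f_2(F) = 2*u*v - 4*u - 2*v^2; d F_2 = (0) du + (-1) dv
Combining and collecting du, dv coefficients:
  coeff of du: -2*v^2 + 6*v - 4
  coeff of dv: -4*u*v + 6*u + 6*v^2 - 4*v
F^* omega = (-2*v^2 + 6*v - 4) du + (-4*u*v + 6*u + 6*v^2 - 4*v) dv.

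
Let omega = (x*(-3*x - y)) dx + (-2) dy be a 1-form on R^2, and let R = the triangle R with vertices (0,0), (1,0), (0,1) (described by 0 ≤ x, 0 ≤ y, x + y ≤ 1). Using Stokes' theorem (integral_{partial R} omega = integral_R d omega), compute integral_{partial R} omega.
integral_(partial R) omega = 1/6

Stokes: integral_partial_R omega = integral_R d omega with d omega = (∂Q/∂x - ∂P/∂y) dx ∧ dy.
  ∂Q/∂x = 0
  ∂P/∂y = -x
  integrand = ∂Q/∂x - ∂P/∂y = x.
Integrating over R: integral_0^1 integral_0^{1-x} (x) dy dx = 1/6.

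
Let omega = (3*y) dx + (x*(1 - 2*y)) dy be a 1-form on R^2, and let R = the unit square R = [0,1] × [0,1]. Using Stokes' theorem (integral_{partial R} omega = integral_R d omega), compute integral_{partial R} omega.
integral_(partial R) omega = -3

Stokes: integral_partial_R omega = integral_R d omega with d omega = (∂Q/∂x - ∂P/∂y) dx ∧ dy.
  ∂Q/∂x = 1 - 2*y
  ∂P/∂y = 3
  integrand = ∂Q/∂x - ∂P/∂y = -2*y - 2.
Integrating over R: integral_0^1 integral_0^1 (-2*y - 2) dx dy = -3.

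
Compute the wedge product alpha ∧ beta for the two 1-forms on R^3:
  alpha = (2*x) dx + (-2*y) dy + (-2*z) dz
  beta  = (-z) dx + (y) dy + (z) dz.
alpha ∧ beta = (2*y*(x - z)) dx ∧ dy + (2*z*(x - z)) dx ∧ dz

Distribute the wedge, using dx_i ∧ dx_j = -dx_j ∧ dx_i and dx_i ∧ dx_i = 0. For each pair (i, j) with i < j, the coefficient of dx_i ∧ dx_j in alpha ∧ beta is (alpha_i * beta_j - alpha_j * beta_i). Collecting: alpha ∧ beta = (2*y*(x - z)) dx ∧ dy + (2*z*(x - z)) dx ∧ dz.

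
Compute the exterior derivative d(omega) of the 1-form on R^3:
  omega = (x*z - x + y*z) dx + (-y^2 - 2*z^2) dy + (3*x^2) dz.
d(omega) = (-z) dx ∧ dy + (5*x - y) dx ∧ dz + (4*z) dy ∧ dz

For a 1-form omega = sum_i f_i dx_i, the exterior derivative is
  d(omega) = sum_{i < j} (∂f_j/∂x_i - ∂f_i/∂x_j) dx_i ∧ dx_j.
  coefficient of dx ∧ dy: ∂f_2/∂x - ∂f_1/∂y = ∂(-y^2 - 2*z^2)/∂x - ∂(x*z - x + y*z)/∂y = -z
  coefficient of dx ∧ dz: ∂f_3/∂x - ∂f_1/∂z = ∂(3*x^2)/∂x - ∂(x*z - x + y*z)/∂z = 5*x - y
  coefficient of dy ∧ dz: ∂f_3/∂y - ∂f_2/∂z = ∂(3*x^2)/∂y - ∂(-y^2 - 2*z^2)/∂z = 4*z
Assembling: d(omega) = (-z) dx ∧ dy + (5*x - y) dx ∧ dz + (4*z) dy ∧ dz.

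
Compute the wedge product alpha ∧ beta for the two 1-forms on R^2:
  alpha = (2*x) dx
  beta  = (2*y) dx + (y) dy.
alpha ∧ beta = (2*x*y) dx ∧ dy

Distribute the wedge, using dx_i ∧ dx_j = -dx_j ∧ dx_i and dx_i ∧ dx_i = 0. For each pair (i, j) with i < j, the coefficient of dx_i ∧ dx_j in alpha ∧ beta is (alpha_i * beta_j - alpha_j * beta_i). Collecting: alpha ∧ beta = (2*x*y) dx ∧ dy.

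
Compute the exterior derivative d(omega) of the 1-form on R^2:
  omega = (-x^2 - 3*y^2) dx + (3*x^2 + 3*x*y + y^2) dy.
d(omega) = (6*x + 9*y) dx ∧ dy

For a 1-form omega = sum_i f_i dx_i, the exterior derivative is
  d(omega) = sum_{i < j} (∂f_j/∂x_i - ∂f_i/∂x_j) dx_i ∧ dx_j.
  coefficient of dx ∧ dy: ∂f_2/∂x - ∂f_1/∂y = ∂(3*x^2 + 3*x*y + y^2)/∂x - ∂(-x^2 - 3*y^2)/∂y = 6*x + 9*y
Assembling: d(omega) = (6*x + 9*y) dx ∧ dy.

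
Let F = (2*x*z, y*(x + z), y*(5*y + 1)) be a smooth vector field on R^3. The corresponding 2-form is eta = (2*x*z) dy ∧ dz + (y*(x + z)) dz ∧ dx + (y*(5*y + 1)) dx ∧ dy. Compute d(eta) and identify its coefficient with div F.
d(eta) = (x + 3*z) dx ∧ dy ∧ dz; div F = x + 3*z

For a 2-form in R^3 of the form above, applying d gives a 3-form with coefficient ∂P/∂x + ∂Q/∂y + ∂R/∂z:
  ∂P/∂x = 2*z
  ∂Q/∂y = x + z
  ∂R/∂z = 0
Sum = x + 3*z, which is exactly div F.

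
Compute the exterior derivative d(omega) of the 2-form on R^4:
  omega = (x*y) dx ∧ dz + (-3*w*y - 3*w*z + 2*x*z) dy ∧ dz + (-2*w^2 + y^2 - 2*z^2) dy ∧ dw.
d(omega) = (-x + 2*z) dx ∧ dy ∧ dz + (-3*y + z) dy ∧ dz ∧ dw

For a 2-form omega = sum_{i<j} g_{ij} dx_i ∧ dx_j, the exterior derivative is
  d(omega) = sum_{i<j} d(g_{ij}) ∧ dx_i ∧ dx_j = sum_{i<j, k} (∂g_{ij}/∂x_k) dx_k ∧ dx_i ∧ dx_j.
Expand each term, using dx_k ∧ dx_i ∧ dx_j = sgn(permutation) dx_{(a)} ∧ dx_{(b)} ∧ dx_{(c)} with (a < b < c) sorted:
  d(x*y) includes (∂/∂y)(x*y) dy = (x) dy, which multiplied by dx ∧ dz gives (-x) dx ∧ dy ∧ dz
  d(-3*w*y - 3*w*z + 2*x*z) includes (∂/∂x)(-3*w*y - 3*w*z + 2*x*z) dx = (2*z) dx, which multiplied by dy ∧ dz gives (2*z) dx ∧ dy ∧ dz
  d(-3*w*y - 3*w*z + 2*x*z) includes (∂/∂w)(-3*w*y - 3*w*z + 2*x*z) dw = (-3*y - 3*z) dw, which multiplied by dy ∧ dz gives (-3*y - 3*z) dy ∧ dz ∧ dw
  d(-2*w^2 + y^2 - 2*z^2) includes (∂/∂z)(-2*w^2 + y^2 - 2*z^2) dz = (-4*z) dz, which multiplied by dy ∧ dw gives (4*z) dy ∧ dz ∧ dw
Collecting like 3-forms: d(omega) = (-x + 2*z) dx ∧ dy ∧ dz + (-3*y + z) dy ∧ dz ∧ dw.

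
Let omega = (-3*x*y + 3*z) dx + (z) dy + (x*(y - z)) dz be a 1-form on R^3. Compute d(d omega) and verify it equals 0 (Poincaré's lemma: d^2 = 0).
d(d omega) = 0

Step 1: d omega = sum_{i<j} (∂f_j/∂x_i - ∂f_i/∂x_j) dx_i ∧ dx_j:
  coeff of dx ∧ dy: 3*x
  coeff of dx ∧ dz: y - z - 3
  coeff of dy ∧ dz: x - 1
Step 2: Apply d again to each 2-form coefficient. The only possible 3-form in R^3 is dx ∧ dy ∧ dz, with coefficient
  ∂(coeff of dy∧dz)/∂x - ∂(coeff of dx∧dz)/∂y + ∂(coeff of dx∧dy)/∂z
  = ∂/∂x (x - 1) - ∂/∂y (y - z - 3) + ∂/∂z (3*x).
Each of these terms simplifies to sums of mixed partials that cancel in pairs. The result is 0 (by equality of mixed partials for smooth functions — Schwarz / Clairaut).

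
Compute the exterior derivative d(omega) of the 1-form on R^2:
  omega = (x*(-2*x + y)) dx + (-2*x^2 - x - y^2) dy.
d(omega) = (-5*x - 1) dx ∧ dy

For a 1-form omega = sum_i f_i dx_i, the exterior derivative is
  d(omega) = sum_{i < j} (∂f_j/∂x_i - ∂f_i/∂x_j) dx_i ∧ dx_j.
  coefficient of dx ∧ dy: ∂f_2/∂x - ∂f_1/∂y = ∂(-2*x^2 - x - y^2)/∂x - ∂(x*(-2*x + y))/∂y = -5*x - 1
Assembling: d(omega) = (-5*x - 1) dx ∧ dy.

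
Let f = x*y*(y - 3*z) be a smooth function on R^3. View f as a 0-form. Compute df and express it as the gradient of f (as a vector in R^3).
df = (y*(y - 3*z)) dx + (x*(2*y - 3*z)) dy + (-3*x*y) dz; grad f = (y*(y - 3*z), x*(2*y - 3*z), -3*x*y)

For a 0-form f, d f = (∂f/∂x) dx + (∂f/∂y) dy + (∂f/∂z) dz. The components of the vector representation are exactly the entries of grad f in Cartesian coordinates:
  ∂f/∂x = y*(y - 3*z)
  ∂f/∂y = x*(2*y - 3*z)
  ∂f/∂z = -3*x*y.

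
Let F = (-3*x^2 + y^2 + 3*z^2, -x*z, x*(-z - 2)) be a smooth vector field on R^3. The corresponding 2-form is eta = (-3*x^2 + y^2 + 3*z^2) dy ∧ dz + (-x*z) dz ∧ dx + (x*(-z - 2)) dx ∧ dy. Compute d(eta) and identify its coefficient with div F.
d(eta) = (-7*x) dx ∧ dy ∧ dz; div F = -7*x

For a 2-form in R^3 of the form above, applying d gives a 3-form with coefficient ∂P/∂x + ∂Q/∂y + ∂R/∂z:
  ∂P/∂x = -6*x
  ∂Q/∂y = 0
  ∂R/∂z = -x
Sum = -7*x, which is exactly div F.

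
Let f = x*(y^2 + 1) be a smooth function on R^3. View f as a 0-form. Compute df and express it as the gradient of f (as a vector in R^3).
df = (y^2 + 1) dx + (2*x*y) dy + (0) dz; grad f = (y^2 + 1, 2*x*y, 0)

For a 0-form f, d f = (∂f/∂x) dx + (∂f/∂y) dy + (∂f/∂z) dz. The components of the vector representation are exactly the entries of grad f in Cartesian coordinates:
  ∂f/∂x = y^2 + 1
  ∂f/∂y = 2*x*y
  ∂f/∂z = 0.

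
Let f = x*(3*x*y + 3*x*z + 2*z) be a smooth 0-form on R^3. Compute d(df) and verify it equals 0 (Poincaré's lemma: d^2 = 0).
d(df) = 0

Step 1: df = sum_i (∂f/∂x_i) dx_i = (6*x*y + 6*x*z + 2*z) dx + (3*x^2) dy + (x*(3*x + 2)) dz.
Step 2: Apply d again. Using the 1-form formula, the coefficient of dx ∧ dy in d(df) is ∂^2 f/∂x ∂y - ∂^2 f/∂y ∂x = (6*x) - (6*x) = 0 (equality of mixed partials for smooth f).
Similarly for dx ∧ dz and dy ∧ dz — all coefficients vanish. So d(df) = 0.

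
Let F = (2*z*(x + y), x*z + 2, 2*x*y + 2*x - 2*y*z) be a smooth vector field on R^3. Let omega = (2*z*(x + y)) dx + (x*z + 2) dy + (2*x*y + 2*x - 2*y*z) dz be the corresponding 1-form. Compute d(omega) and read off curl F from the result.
d(omega) = (x - 2*z) dy ∧ dz + (2*x - 2) dz ∧ dx + (-z) dx ∧ dy; curl F = (x - 2*z, 2*x - 2, -z)

d omega = sum_{i<j} (∂f_j/∂x_i - ∂f_i/∂x_j) dx_i ∧ dx_j. Under the identification (dy ∧ dz, dz ∧ dx, dx ∧ dy) ↔ (e_x, e_y, e_z), the coefficients are exactly the components of curl F. Compute:
  ∂R/∂y - ∂Q/∂z = (2*x - 2*z) - (x) = x - 2*z
  ∂P/∂z - ∂R/∂x = (2*x + 2*y) - (2*y + 2) = 2*x - 2
  ∂Q/∂x - ∂P/∂y = (z) - (2*z) = -z.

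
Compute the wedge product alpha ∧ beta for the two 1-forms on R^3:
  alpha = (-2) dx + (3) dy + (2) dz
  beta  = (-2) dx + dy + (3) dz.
alpha ∧ beta = (4) dx ∧ dy + (-2) dx ∧ dz + (7) dy ∧ dz

Distribute the wedge, using dx_i ∧ dx_j = -dx_j ∧ dx_i and dx_i ∧ dx_i = 0. For each pair (i, j) with i < j, the coefficient of dx_i ∧ dx_j in alpha ∧ beta is (alpha_i * beta_j - alpha_j * beta_i). Collecting: alpha ∧ beta = (4) dx ∧ dy + (-2) dx ∧ dz + (7) dy ∧ dz.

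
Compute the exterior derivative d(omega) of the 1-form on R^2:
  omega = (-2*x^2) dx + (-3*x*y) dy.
d(omega) = (-3*y) dx ∧ dy

For a 1-form omega = sum_i f_i dx_i, the exterior derivative is
  d(omega) = sum_{i < j} (∂f_j/∂x_i - ∂f_i/∂x_j) dx_i ∧ dx_j.
  coefficient of dx ∧ dy: ∂f_2/∂x - ∂f_1/∂y = ∂(-3*x*y)/∂x - ∂(-2*x^2)/∂y = -3*y
Assembling: d(omega) = (-3*y) dx ∧ dy.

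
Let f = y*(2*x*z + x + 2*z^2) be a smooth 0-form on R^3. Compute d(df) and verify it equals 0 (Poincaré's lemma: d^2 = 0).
d(df) = 0

Step 1: df = sum_i (∂f/∂x_i) dx_i = (y*(2*z + 1)) dx + (2*x*z + x + 2*z^2) dy + (2*y*(x + 2*z)) dz.
Step 2: Apply d again. Using the 1-form formula, the coefficient of dx ∧ dy in d(df) is ∂^2 f/∂x ∂y - ∂^2 f/∂y ∂x = (2*z + 1) - (2*z + 1) = 0 (equality of mixed partials for smooth f).
Similarly for dx ∧ dz and dy ∧ dz — all coefficients vanish. So d(df) = 0.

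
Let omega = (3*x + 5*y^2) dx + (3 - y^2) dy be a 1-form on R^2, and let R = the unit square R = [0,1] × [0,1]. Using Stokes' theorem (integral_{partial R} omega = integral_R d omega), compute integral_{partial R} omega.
integral_(partial R) omega = -5

Stokes: integral_partial_R omega = integral_R d omega with d omega = (∂Q/∂x - ∂P/∂y) dx ∧ dy.
  ∂Q/∂x = 0
  ∂P/∂y = 10*y
  integrand = ∂Q/∂x - ∂P/∂y = -10*y.
Integrating over R: integral_0^1 integral_0^1 (-10*y) dx dy = -5.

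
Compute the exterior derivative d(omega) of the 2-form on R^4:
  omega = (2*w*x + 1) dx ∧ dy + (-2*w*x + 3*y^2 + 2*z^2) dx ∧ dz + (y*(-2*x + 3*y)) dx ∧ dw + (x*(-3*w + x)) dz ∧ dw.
d(omega) = (4*x - 6*y) dx ∧ dy ∧ dw + (-6*y) dx ∧ dy ∧ dz + (-3*w) dx ∧ dz ∧ dw

For a 2-form omega = sum_{i<j} g_{ij} dx_i ∧ dx_j, the exterior derivative is
  d(omega) = sum_{i<j} d(g_{ij}) ∧ dx_i ∧ dx_j = sum_{i<j, k} (∂g_{ij}/∂x_k) dx_k ∧ dx_i ∧ dx_j.
Expand each term, using dx_k ∧ dx_i ∧ dx_j = sgn(permutation) dx_{(a)} ∧ dx_{(b)} ∧ dx_{(c)} with (a < b < c) sorted:
  d(2*w*x + 1) includes (∂/∂w)(2*w*x + 1) dw = (2*x) dw, which multiplied by dx ∧ dy gives (2*x) dx ∧ dy ∧ dw
  d(-2*w*x + 3*y^2 + 2*z^2) includes (∂/∂y)(-2*w*x + 3*y^2 + 2*z^2) dy = (6*y) dy, which multiplied by dx ∧ dz gives (-6*y) dx ∧ dy ∧ dz
  d(-2*w*x + 3*y^2 + 2*z^2) includes (∂/∂w)(-2*w*x + 3*y^2 + 2*z^2) dw = (-2*x) dw, which multiplied by dx ∧ dz gives (-2*x) dx ∧ dz ∧ dw
  d(y*(-2*x + 3*y)) includes (∂/∂y)(y*(-2*x + 3*y)) dy = (-2*x + 6*y) dy, which multiplied by dx ∧ dw gives (2*x - 6*y) dx ∧ dy ∧ dw
  d(x*(-3*w + x)) includes (∂/∂x)(x*(-3*w + x)) dx = (-3*w + 2*x) dx, which multiplied by dz ∧ dw gives (-3*w + 2*x) dx ∧ dz ∧ dw
Collecting like 3-forms: d(omega) = (4*x - 6*y) dx ∧ dy ∧ dw + (-6*y) dx ∧ dy ∧ dz + (-3*w) dx ∧ dz ∧ dw.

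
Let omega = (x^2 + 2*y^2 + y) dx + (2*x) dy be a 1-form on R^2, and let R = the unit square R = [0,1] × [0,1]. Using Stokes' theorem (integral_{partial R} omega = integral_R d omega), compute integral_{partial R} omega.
integral_(partial R) omega = -1

Stokes: integral_partial_R omega = integral_R d omega with d omega = (∂Q/∂x - ∂P/∂y) dx ∧ dy.
  ∂Q/∂x = 2
  ∂P/∂y = 4*y + 1
  integrand = ∂Q/∂x - ∂P/∂y = 1 - 4*y.
Integrating over R: integral_0^1 integral_0^1 (1 - 4*y) dx dy = -1.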